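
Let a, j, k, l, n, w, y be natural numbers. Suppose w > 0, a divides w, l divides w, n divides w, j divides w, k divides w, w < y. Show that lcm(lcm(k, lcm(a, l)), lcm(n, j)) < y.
a divides w and l divides w, hence lcm(a, l) divides w. Since k divides w, lcm(k, lcm(a, l)) divides w. n divides w and j divides w, so lcm(n, j) divides w. lcm(k, lcm(a, l)) divides w, so lcm(lcm(k, lcm(a, l)), lcm(n, j)) divides w. w > 0, so lcm(lcm(k, lcm(a, l)), lcm(n, j)) ≤ w. Since w < y, lcm(lcm(k, lcm(a, l)), lcm(n, j)) < y.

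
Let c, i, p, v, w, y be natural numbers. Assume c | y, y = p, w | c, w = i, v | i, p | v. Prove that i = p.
From w = i and w | c, i | c. Since c | y, i | y. Since y = p, i | p. p | v and v | i, hence p | i. i | p, so i = p.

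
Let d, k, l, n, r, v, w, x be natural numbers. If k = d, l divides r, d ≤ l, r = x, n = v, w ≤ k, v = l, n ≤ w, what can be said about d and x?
d divides x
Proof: n = v and v = l, so n = l. Because k = d and w ≤ k, w ≤ d. Since n ≤ w, n ≤ d. Since n = l, l ≤ d. d ≤ l, so l = d. Because r = x and l divides r, l divides x. Since l = d, d divides x.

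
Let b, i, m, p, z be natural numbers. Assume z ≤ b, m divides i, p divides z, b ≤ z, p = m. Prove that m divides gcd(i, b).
z ≤ b and b ≤ z, hence z = b. p divides z, so p divides b. p = m, so m divides b. Since m divides i, m divides gcd(i, b).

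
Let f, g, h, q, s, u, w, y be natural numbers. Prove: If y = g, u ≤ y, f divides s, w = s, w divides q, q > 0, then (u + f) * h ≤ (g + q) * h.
Since y = g and u ≤ y, u ≤ g. w = s and w divides q, so s divides q. Because f divides s, f divides q. Since q > 0, f ≤ q. u ≤ g, so u + f ≤ g + q. By multiplying by a non-negative, (u + f) * h ≤ (g + q) * h.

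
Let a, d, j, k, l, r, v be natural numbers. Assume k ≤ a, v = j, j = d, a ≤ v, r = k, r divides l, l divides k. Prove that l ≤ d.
Since v = j and j = d, v = d. From r = k and r divides l, k divides l. Since l divides k, k = l. k ≤ a and a ≤ v, so k ≤ v. Since k = l, l ≤ v. v = d, so l ≤ d.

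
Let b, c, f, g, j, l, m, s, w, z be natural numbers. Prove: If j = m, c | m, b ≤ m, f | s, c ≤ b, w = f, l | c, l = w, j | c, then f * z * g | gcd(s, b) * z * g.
Since j = m and j | c, m | c. Since c | m, m = c. b ≤ m, so b ≤ c. c ≤ b, so c = b. From l = w and l | c, w | c. w = f, so f | c. c = b, so f | b. Because f | s, f | gcd(s, b). Then f * z | gcd(s, b) * z. Then f * z * g | gcd(s, b) * z * g.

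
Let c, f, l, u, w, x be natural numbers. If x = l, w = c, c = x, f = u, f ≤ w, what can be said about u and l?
u ≤ l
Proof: c = x and x = l, hence c = l. Because w = c and f ≤ w, f ≤ c. Since c = l, f ≤ l. f = u, so u ≤ l.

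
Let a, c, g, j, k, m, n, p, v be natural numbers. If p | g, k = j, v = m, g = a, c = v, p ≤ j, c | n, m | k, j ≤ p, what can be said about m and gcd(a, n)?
m | gcd(a, n)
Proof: k = j and m | k, therefore m | j. p ≤ j and j ≤ p, therefore p = j. g = a and p | g, so p | a. p = j, so j | a. m | j, so m | a. c = v and v = m, so c = m. Since c | n, m | n. m | a, so m | gcd(a, n).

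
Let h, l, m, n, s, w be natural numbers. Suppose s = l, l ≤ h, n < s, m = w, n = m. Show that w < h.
Because n = m and m = w, n = w. s = l and n < s, thus n < l. l ≤ h, so n < h. n = w, so w < h.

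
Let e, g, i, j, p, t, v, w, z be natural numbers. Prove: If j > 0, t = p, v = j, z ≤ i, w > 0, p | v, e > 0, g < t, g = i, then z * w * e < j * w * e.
g = i and g < t, thus i < t. z ≤ i, so z < t. Since t = p, z < p. v = j and p | v, so p | j. Since j > 0, p ≤ j. z < p, so z < j. w > 0, so z * w < j * w. e > 0, so z * w * e < j * w * e.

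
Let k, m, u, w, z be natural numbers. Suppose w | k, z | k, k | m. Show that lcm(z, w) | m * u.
z | k and w | k, thus lcm(z, w) | k. k | m, so lcm(z, w) | m. Then lcm(z, w) | m * u.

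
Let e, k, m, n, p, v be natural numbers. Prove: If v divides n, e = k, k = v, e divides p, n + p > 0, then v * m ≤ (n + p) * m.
e = k and k = v, thus e = v. e divides p, so v divides p. Since v divides n, v divides n + p. Because n + p > 0, v ≤ n + p. By multiplying by a non-negative, v * m ≤ (n + p) * m.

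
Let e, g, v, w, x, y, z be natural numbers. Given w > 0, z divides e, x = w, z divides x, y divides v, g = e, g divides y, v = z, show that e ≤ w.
Because g = e and g divides y, e divides y. y divides v, so e divides v. v = z, so e divides z. z divides e, so z = e. Because x = w and z divides x, z divides w. z = e, so e divides w. Because w > 0, e ≤ w.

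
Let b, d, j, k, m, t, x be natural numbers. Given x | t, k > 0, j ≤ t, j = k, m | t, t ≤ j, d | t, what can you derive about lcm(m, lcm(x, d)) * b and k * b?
lcm(m, lcm(x, d)) * b ≤ k * b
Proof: t ≤ j and j ≤ t, thus t = j. Since j = k, t = k. x | t and d | t, thus lcm(x, d) | t. m | t, so lcm(m, lcm(x, d)) | t. t = k, so lcm(m, lcm(x, d)) | k. k > 0, so lcm(m, lcm(x, d)) ≤ k. Then lcm(m, lcm(x, d)) * b ≤ k * b.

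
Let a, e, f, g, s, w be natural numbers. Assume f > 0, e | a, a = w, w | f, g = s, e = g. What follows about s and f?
s ≤ f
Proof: Since e = g and g = s, e = s. From a = w and e | a, e | w. Since w | f, e | f. Since e = s, s | f. f > 0, so s ≤ f.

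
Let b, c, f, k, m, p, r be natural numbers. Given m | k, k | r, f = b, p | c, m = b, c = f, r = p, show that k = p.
Since c = f and f = b, c = b. p | c, so p | b. m = b and m | k, so b | k. Because p | b, p | k. r = p and k | r, thus k | p. Since p | k, p = k. Then k = p.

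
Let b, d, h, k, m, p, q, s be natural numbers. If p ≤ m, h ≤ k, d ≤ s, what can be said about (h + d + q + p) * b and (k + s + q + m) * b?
(h + d + q + p) * b ≤ (k + s + q + m) * b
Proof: h ≤ k and d ≤ s, hence h + d ≤ k + s. Then h + d + q ≤ k + s + q. Since p ≤ m, h + d + q + p ≤ k + s + q + m. Then (h + d + q + p) * b ≤ (k + s + q + m) * b.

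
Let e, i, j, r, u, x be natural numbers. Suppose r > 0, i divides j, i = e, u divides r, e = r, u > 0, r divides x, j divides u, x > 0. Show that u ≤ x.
i = e and e = r, hence i = r. i divides j, so r divides j. Since j divides u, r divides u. Since u > 0, r ≤ u. u divides r and r > 0, so u ≤ r. Since r ≤ u, r = u. r divides x and x > 0, so r ≤ x. From r = u, u ≤ x.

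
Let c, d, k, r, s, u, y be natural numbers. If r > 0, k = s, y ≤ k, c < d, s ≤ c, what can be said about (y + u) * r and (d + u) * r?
(y + u) * r < (d + u) * r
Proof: k = s and y ≤ k, so y ≤ s. s ≤ c and c < d, hence s < d. Because y ≤ s, y < d. Then y + u < d + u. r > 0, so (y + u) * r < (d + u) * r.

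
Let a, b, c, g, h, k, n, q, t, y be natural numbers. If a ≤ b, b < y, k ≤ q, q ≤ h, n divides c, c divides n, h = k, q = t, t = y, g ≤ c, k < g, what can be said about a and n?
a < n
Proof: c divides n and n divides c, so c = n. Since a ≤ b and b < y, a < y. h = k and q ≤ h, so q ≤ k. k ≤ q, so k = q. q = t, so k = t. t = y, so k = y. k < g, so y < g. Since g ≤ c, y < c. Since a < y, a < c. c = n, so a < n.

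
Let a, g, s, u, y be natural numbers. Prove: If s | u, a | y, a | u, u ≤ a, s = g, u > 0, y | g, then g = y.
Because s = g and s | u, g | u. a | u and u > 0, thus a ≤ u. u ≤ a, so a = u. a | y, so u | y. Since g | u, g | y. Since y | g, y = g. Then g = y.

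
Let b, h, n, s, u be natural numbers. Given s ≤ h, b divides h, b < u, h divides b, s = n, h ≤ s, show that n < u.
Because b divides h and h divides b, b = h. h ≤ s and s ≤ h, so h = s. b = h, so b = s. Since s = n, b = n. Since b < u, n < u.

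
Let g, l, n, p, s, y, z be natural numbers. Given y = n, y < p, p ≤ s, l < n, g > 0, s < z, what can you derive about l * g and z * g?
l * g < z * g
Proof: Because y = n and y < p, n < p. p ≤ s, so n < s. From s < z, n < z. l < n, so l < z. Since g > 0, by multiplying by a positive, l * g < z * g.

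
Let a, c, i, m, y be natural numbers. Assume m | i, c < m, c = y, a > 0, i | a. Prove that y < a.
m | i and i | a, therefore m | a. a > 0, so m ≤ a. c < m, so c < a. Because c = y, y < a.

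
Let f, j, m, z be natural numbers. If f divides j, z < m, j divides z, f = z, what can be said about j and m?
j < m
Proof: From f = z and f divides j, z divides j. From j divides z, z = j. Since z < m, j < m.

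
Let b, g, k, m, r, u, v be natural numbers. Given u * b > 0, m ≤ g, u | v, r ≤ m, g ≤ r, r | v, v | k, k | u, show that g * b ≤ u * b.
r ≤ m and m ≤ g, therefore r ≤ g. g ≤ r, so r = g. v | k and k | u, thus v | u. u | v, so v = u. r | v, so r | u. Since r = g, g | u. Then g * b | u * b. u * b > 0, so g * b ≤ u * b.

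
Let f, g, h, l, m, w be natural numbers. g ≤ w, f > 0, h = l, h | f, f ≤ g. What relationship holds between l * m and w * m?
l * m ≤ w * m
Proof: Since h | f and f > 0, h ≤ f. h = l, so l ≤ f. f ≤ g, so l ≤ g. g ≤ w, so l ≤ w. Then l * m ≤ w * m.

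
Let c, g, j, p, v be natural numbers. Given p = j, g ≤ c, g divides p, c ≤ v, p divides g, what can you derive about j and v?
j ≤ v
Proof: g divides p and p divides g, hence g = p. p = j, so g = j. g ≤ c, so j ≤ c. Because c ≤ v, j ≤ v.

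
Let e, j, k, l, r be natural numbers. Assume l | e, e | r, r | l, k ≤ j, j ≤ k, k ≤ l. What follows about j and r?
j ≤ r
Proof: l | e and e | r, thus l | r. r | l, so l = r. Because k ≤ j and j ≤ k, k = j. k ≤ l, so j ≤ l. l = r, so j ≤ r.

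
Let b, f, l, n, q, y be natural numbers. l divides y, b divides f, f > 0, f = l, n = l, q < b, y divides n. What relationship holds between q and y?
q < y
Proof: n = l and y divides n, so y divides l. Since l divides y, l = y. b divides f and f > 0, hence b ≤ f. Since q < b, q < f. Since f = l, q < l. l = y, so q < y.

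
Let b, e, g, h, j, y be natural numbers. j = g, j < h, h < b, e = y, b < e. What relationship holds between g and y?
g < y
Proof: Because j < h and h < b, j < b. j = g, so g < b. Since e = y and b < e, b < y. g < b, so g < y.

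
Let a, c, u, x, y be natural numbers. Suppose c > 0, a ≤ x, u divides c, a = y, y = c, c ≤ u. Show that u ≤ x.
a = y and y = c, so a = c. From u divides c and c > 0, u ≤ c. c ≤ u, so c = u. a = c, so a = u. a ≤ x, so u ≤ x.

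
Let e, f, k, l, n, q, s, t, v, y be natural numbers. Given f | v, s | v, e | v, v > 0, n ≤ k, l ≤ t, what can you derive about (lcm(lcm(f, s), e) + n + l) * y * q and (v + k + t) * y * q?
(lcm(lcm(f, s), e) + n + l) * y * q ≤ (v + k + t) * y * q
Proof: Because f | v and s | v, lcm(f, s) | v. Since e | v, lcm(lcm(f, s), e) | v. v > 0, so lcm(lcm(f, s), e) ≤ v. Since n ≤ k, lcm(lcm(f, s), e) + n ≤ v + k. Since l ≤ t, lcm(lcm(f, s), e) + n + l ≤ v + k + t. Then (lcm(lcm(f, s), e) + n + l) * y ≤ (v + k + t) * y. Then (lcm(lcm(f, s), e) + n + l) * y * q ≤ (v + k + t) * y * q.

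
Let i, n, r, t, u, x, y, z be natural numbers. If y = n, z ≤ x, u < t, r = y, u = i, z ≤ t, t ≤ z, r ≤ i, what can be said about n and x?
n < x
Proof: r = y and y = n, hence r = n. u = i and u < t, therefore i < t. r ≤ i, so r < t. z ≤ t and t ≤ z, so z = t. z ≤ x, so t ≤ x. From r < t, r < x. r = n, so n < x.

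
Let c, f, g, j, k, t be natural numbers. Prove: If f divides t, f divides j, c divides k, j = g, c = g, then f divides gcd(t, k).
j = g and f divides j, so f divides g. Since c = g and c divides k, g divides k. Because f divides g, f divides k. f divides t, so f divides gcd(t, k).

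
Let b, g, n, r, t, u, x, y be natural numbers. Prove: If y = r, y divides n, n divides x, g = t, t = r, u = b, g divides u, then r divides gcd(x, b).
y divides n and n divides x, therefore y divides x. Since y = r, r divides x. Because g = t and t = r, g = r. u = b and g divides u, thus g divides b. g = r, so r divides b. r divides x, so r divides gcd(x, b).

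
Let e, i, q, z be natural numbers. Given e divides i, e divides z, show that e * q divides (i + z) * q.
e divides i and e divides z, thus e divides i + z. Then e * q divides (i + z) * q.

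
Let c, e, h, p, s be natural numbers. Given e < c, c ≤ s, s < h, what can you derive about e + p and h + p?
e + p < h + p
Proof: c ≤ s and s < h, therefore c < h. e < c, so e < h. Then e + p < h + p.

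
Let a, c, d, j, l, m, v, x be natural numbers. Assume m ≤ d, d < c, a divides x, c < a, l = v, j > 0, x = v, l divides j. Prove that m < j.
m ≤ d and d < c, thus m < c. c < a, so m < a. From x = v and a divides x, a divides v. Since l = v and l divides j, v divides j. a divides v, so a divides j. Since j > 0, a ≤ j. m < a, so m < j.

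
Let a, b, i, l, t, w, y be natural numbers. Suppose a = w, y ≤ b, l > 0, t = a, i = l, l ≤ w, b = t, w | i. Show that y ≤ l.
i = l and w | i, hence w | l. Because l > 0, w ≤ l. Since l ≤ w, w = l. Since a = w, a = l. From b = t and y ≤ b, y ≤ t. Since t = a, y ≤ a. Since a = l, y ≤ l.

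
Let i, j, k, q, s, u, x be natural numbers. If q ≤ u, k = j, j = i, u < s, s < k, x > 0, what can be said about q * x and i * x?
q * x < i * x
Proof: k = j and j = i, hence k = i. Because u < s and s < k, u < k. Since k = i, u < i. Since q ≤ u, q < i. Because x > 0, by multiplying by a positive, q * x < i * x.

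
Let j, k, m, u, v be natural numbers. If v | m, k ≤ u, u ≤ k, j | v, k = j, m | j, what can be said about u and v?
u = v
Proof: u ≤ k and k ≤ u, thus u = k. k = j, so u = j. Because v | m and m | j, v | j. Since j | v, j = v. u = j, so u = v.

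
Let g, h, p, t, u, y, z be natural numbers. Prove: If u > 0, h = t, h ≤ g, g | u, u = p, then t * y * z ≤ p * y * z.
From g | u and u > 0, g ≤ u. h ≤ g, so h ≤ u. Since u = p, h ≤ p. Since h = t, t ≤ p. Then t * y ≤ p * y. Then t * y * z ≤ p * y * z.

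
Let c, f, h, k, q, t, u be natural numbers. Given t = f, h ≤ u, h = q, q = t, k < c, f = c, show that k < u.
From t = f and f = c, t = c. h = q and q = t, so h = t. h ≤ u, so t ≤ u. Since t = c, c ≤ u. k < c, so k < u.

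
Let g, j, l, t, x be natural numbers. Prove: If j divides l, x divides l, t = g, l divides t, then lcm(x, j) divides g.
Since x divides l and j divides l, lcm(x, j) divides l. t = g and l divides t, thus l divides g. Since lcm(x, j) divides l, lcm(x, j) divides g.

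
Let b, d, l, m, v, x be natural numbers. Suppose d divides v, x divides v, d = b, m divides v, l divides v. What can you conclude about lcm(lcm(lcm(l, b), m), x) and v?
lcm(lcm(lcm(l, b), m), x) divides v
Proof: Since d = b and d divides v, b divides v. l divides v, so lcm(l, b) divides v. Since m divides v, lcm(lcm(l, b), m) divides v. x divides v, so lcm(lcm(lcm(l, b), m), x) divides v.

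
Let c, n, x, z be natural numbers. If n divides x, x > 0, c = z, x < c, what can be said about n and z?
n < z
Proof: Because n divides x and x > 0, n ≤ x. c = z and x < c, thus x < z. Since n ≤ x, n < z.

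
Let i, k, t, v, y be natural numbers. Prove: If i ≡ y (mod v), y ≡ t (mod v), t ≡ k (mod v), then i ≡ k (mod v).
Because i ≡ y (mod v) and y ≡ t (mod v), i ≡ t (mod v). Since t ≡ k (mod v), i ≡ k (mod v).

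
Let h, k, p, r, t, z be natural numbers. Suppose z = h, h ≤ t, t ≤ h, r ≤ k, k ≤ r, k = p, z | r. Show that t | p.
h ≤ t and t ≤ h, therefore h = t. z = h, so z = t. Because r ≤ k and k ≤ r, r = k. k = p, so r = p. Because z | r, z | p. Since z = t, t | p.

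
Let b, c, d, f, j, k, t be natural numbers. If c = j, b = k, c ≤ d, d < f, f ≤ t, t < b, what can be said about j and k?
j < k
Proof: Because c ≤ d and d < f, c < f. f ≤ t, so c < t. Since t < b, c < b. Since b = k, c < k. c = j, so j < k.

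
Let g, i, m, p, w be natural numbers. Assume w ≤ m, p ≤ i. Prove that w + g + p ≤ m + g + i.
w ≤ m, therefore w + g ≤ m + g. p ≤ i, so w + g + p ≤ m + g + i.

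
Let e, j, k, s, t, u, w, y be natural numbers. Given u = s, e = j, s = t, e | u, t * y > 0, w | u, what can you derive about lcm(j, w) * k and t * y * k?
lcm(j, w) * k ≤ t * y * k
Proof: u = s and s = t, thus u = t. e = j and e | u, therefore j | u. w | u, so lcm(j, w) | u. u = t, so lcm(j, w) | t. Then lcm(j, w) | t * y. Since t * y > 0, lcm(j, w) ≤ t * y. Then lcm(j, w) * k ≤ t * y * k.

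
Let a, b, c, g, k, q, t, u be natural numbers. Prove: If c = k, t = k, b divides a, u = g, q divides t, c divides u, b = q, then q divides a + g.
From b = q and b divides a, q divides a. t = k and q divides t, hence q divides k. Because c = k and c divides u, k divides u. q divides k, so q divides u. u = g, so q divides g. q divides a, so q divides a + g.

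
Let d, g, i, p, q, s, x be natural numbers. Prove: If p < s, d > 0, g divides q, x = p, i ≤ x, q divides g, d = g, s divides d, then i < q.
Because g divides q and q divides g, g = q. Since d = g, d = q. Because x = p and i ≤ x, i ≤ p. s divides d and d > 0, hence s ≤ d. Since p < s, p < d. i ≤ p, so i < d. From d = q, i < q.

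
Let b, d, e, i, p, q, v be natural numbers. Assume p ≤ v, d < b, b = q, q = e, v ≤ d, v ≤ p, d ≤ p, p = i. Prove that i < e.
v ≤ p and p ≤ v, so v = p. v ≤ d, so p ≤ d. d ≤ p, so d = p. p = i, so d = i. b = q and q = e, thus b = e. d < b, so d < e. d = i, so i < e.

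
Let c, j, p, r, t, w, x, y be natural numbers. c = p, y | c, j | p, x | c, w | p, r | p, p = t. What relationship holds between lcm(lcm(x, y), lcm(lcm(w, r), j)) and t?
lcm(lcm(x, y), lcm(lcm(w, r), j)) | t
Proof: Because x | c and y | c, lcm(x, y) | c. Since c = p, lcm(x, y) | p. w | p and r | p, hence lcm(w, r) | p. Since j | p, lcm(lcm(w, r), j) | p. Because lcm(x, y) | p, lcm(lcm(x, y), lcm(lcm(w, r), j)) | p. p = t, so lcm(lcm(x, y), lcm(lcm(w, r), j)) | t.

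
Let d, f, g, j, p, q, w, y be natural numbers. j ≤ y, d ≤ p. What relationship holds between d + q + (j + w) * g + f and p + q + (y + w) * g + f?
d + q + (j + w) * g + f ≤ p + q + (y + w) * g + f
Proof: d ≤ p, thus d + q ≤ p + q. From j ≤ y, j + w ≤ y + w. Then (j + w) * g ≤ (y + w) * g. Since d + q ≤ p + q, d + q + (j + w) * g ≤ p + q + (y + w) * g. Then d + q + (j + w) * g + f ≤ p + q + (y + w) * g + f.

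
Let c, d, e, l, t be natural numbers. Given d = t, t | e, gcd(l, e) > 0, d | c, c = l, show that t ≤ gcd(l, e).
d = t and d | c, so t | c. c = l, so t | l. t | e, so t | gcd(l, e). Since gcd(l, e) > 0, t ≤ gcd(l, e).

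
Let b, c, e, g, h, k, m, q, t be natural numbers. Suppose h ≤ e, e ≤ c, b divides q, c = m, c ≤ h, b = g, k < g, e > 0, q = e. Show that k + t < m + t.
c ≤ h and h ≤ e, hence c ≤ e. Because e ≤ c, e = c. c = m, so e = m. b = g and b divides q, hence g divides q. q = e, so g divides e. Since e > 0, g ≤ e. k < g, so k < e. Because e = m, k < m. Then k + t < m + t.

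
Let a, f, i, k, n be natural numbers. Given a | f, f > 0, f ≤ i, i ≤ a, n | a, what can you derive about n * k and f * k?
n * k | f * k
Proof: a | f and f > 0, hence a ≤ f. From f ≤ i and i ≤ a, f ≤ a. a ≤ f, so a = f. Since n | a, n | f. Then n * k | f * k.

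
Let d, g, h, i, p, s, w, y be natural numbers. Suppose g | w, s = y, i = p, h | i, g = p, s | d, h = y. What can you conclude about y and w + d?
y | w + d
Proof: i = p and h | i, thus h | p. h = y, so y | p. g = p and g | w, therefore p | w. Since y | p, y | w. s = y and s | d, so y | d. Since y | w, y | w + d.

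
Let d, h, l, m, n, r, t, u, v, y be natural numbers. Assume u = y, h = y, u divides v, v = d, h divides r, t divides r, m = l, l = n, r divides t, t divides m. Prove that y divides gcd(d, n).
u = y and u divides v, hence y divides v. Because v = d, y divides d. m = l and l = n, hence m = n. h = y and h divides r, hence y divides r. t divides r and r divides t, hence t = r. Because t divides m, r divides m. y divides r, so y divides m. Since m = n, y divides n. Because y divides d, y divides gcd(d, n).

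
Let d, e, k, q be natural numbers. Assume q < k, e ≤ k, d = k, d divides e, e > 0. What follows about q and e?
q < e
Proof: d divides e and e > 0, so d ≤ e. d = k, so k ≤ e. e ≤ k, so k = e. q < k, so q < e.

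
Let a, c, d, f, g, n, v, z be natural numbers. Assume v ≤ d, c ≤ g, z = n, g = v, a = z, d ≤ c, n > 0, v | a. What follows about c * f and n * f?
c * f ≤ n * f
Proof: v ≤ d and d ≤ c, hence v ≤ c. From g = v and c ≤ g, c ≤ v. From v ≤ c, v = c. Because a = z and v | a, v | z. z = n, so v | n. Because n > 0, v ≤ n. Because v = c, c ≤ n. Then c * f ≤ n * f.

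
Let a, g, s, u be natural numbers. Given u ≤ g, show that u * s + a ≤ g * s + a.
Since u ≤ g, by multiplying by a non-negative, u * s ≤ g * s. Then u * s + a ≤ g * s + a.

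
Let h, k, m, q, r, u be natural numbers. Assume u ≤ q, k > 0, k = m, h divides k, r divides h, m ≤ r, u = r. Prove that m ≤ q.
Because r divides h and h divides k, r divides k. k > 0, so r ≤ k. From k = m, r ≤ m. m ≤ r, so r = m. Since u = r, u = m. u ≤ q, so m ≤ q.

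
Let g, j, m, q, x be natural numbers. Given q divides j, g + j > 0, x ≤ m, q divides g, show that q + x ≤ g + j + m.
q divides g and q divides j, so q divides g + j. Since g + j > 0, q ≤ g + j. Since x ≤ m, q + x ≤ g + j + m.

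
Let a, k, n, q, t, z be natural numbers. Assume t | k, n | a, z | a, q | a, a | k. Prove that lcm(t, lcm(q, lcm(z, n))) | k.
From z | a and n | a, lcm(z, n) | a. Because q | a, lcm(q, lcm(z, n)) | a. Since a | k, lcm(q, lcm(z, n)) | k. Since t | k, lcm(t, lcm(q, lcm(z, n))) | k.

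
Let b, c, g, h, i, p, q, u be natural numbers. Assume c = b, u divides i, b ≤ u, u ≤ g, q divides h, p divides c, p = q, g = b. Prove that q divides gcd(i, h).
Since p = q and p divides c, q divides c. Because c = b, q divides b. g = b and u ≤ g, hence u ≤ b. b ≤ u, so u = b. u divides i, so b divides i. Since q divides b, q divides i. Since q divides h, q divides gcd(i, h).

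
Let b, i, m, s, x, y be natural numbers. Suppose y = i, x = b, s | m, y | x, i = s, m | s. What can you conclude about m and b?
m | b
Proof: y = i and i = s, thus y = s. Because s | m and m | s, s = m. y = s, so y = m. From x = b and y | x, y | b. Because y = m, m | b.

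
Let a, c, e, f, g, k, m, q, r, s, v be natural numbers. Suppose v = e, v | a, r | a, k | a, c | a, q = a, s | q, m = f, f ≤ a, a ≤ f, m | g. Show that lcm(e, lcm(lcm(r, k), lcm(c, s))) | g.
v = e and v | a, hence e | a. r | a and k | a, hence lcm(r, k) | a. From q = a and s | q, s | a. From c | a, lcm(c, s) | a. Since lcm(r, k) | a, lcm(lcm(r, k), lcm(c, s)) | a. From e | a, lcm(e, lcm(lcm(r, k), lcm(c, s))) | a. f ≤ a and a ≤ f, so f = a. m = f, so m = a. Since m | g, a | g. lcm(e, lcm(lcm(r, k), lcm(c, s))) | a, so lcm(e, lcm(lcm(r, k), lcm(c, s))) | g.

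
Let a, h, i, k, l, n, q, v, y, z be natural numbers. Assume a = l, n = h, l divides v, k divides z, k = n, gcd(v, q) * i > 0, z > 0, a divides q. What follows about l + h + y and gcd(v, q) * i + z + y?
l + h + y ≤ gcd(v, q) * i + z + y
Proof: a = l and a divides q, therefore l divides q. From l divides v, l divides gcd(v, q). Then l divides gcd(v, q) * i. Since gcd(v, q) * i > 0, l ≤ gcd(v, q) * i. k = n and n = h, thus k = h. k divides z and z > 0, so k ≤ z. Because k = h, h ≤ z. Then h + y ≤ z + y. l ≤ gcd(v, q) * i, so l + h + y ≤ gcd(v, q) * i + z + y.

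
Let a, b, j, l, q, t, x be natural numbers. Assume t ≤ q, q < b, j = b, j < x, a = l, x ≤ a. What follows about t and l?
t < l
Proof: t ≤ q and q < b, thus t < b. Because j = b and j < x, b < x. a = l and x ≤ a, thus x ≤ l. Since b < x, b < l. Since t < b, t < l.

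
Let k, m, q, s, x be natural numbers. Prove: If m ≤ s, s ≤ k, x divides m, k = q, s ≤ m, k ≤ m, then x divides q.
s ≤ m and m ≤ s, thus s = m. s ≤ k, so m ≤ k. k ≤ m, so m = k. Since k = q, m = q. Since x divides m, x divides q.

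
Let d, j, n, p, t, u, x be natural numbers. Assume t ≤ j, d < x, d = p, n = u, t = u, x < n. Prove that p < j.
d = p and d < x, therefore p < x. Because n = u and x < n, x < u. t = u and t ≤ j, thus u ≤ j. Since x < u, x < j. Because p < x, p < j.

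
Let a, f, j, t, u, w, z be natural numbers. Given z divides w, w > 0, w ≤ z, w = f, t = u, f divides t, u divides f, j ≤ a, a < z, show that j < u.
z divides w and w > 0, hence z ≤ w. Since w ≤ z, z = w. w = f, so z = f. t = u and f divides t, therefore f divides u. u divides f, so f = u. z = f, so z = u. j ≤ a and a < z, hence j < z. Since z = u, j < u.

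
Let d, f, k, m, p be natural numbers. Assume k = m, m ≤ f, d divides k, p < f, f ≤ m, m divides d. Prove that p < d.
f ≤ m and m ≤ f, therefore f = m. k = m and d divides k, hence d divides m. m divides d, so m = d. f = m, so f = d. p < f, so p < d.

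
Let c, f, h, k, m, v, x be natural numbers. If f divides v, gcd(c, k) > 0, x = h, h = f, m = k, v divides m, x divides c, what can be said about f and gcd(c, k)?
f ≤ gcd(c, k)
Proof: x = h and x divides c, thus h divides c. Since h = f, f divides c. Since f divides v and v divides m, f divides m. m = k, so f divides k. Since f divides c, f divides gcd(c, k). From gcd(c, k) > 0, f ≤ gcd(c, k).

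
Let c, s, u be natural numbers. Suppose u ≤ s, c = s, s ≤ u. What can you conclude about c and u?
c = u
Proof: s ≤ u and u ≤ s, therefore s = u. c = s, so c = u.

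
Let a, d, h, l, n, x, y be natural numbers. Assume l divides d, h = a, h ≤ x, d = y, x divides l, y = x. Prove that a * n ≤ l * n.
d = y and y = x, so d = x. Since l divides d, l divides x. Since x divides l, x = l. Since h ≤ x, h ≤ l. h = a, so a ≤ l. By multiplying by a non-negative, a * n ≤ l * n.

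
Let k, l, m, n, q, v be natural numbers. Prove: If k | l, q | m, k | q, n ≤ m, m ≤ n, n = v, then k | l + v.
m ≤ n and n ≤ m, hence m = n. n = v, so m = v. Because k | q and q | m, k | m. Since m = v, k | v. Because k | l, k | l + v.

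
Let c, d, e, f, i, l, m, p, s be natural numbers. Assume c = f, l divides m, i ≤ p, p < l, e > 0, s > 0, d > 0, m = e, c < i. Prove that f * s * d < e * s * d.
From i ≤ p and p < l, i < l. Since c < i, c < l. c = f, so f < l. m = e and l divides m, therefore l divides e. e > 0, so l ≤ e. f < l, so f < e. Using s > 0, by multiplying by a positive, f * s < e * s. Using d > 0, by multiplying by a positive, f * s * d < e * s * d.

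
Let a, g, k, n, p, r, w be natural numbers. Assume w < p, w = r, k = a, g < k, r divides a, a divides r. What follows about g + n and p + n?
g + n < p + n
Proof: Since a divides r and r divides a, a = r. Since k = a, k = r. Since g < k, g < r. From w = r and w < p, r < p. Since g < r, g < p. Then g + n < p + n.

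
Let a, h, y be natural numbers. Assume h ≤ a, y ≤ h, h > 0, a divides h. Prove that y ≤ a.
a divides h and h > 0, therefore a ≤ h. Since h ≤ a, h = a. y ≤ h, so y ≤ a.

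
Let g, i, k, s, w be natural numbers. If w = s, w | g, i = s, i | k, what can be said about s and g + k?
s | g + k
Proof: w = s and w | g, so s | g. i = s and i | k, so s | k. s | g, so s | g + k.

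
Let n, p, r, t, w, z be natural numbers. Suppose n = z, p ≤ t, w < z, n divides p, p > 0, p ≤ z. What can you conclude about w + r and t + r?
w + r < t + r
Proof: n = z and n divides p, therefore z divides p. Since p > 0, z ≤ p. p ≤ z, so p = z. p ≤ t, so z ≤ t. Since w < z, w < t. Then w + r < t + r.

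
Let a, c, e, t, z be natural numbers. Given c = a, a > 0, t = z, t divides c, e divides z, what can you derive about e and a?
e ≤ a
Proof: c = a and t divides c, therefore t divides a. Since t = z, z divides a. e divides z, so e divides a. Because a > 0, e ≤ a.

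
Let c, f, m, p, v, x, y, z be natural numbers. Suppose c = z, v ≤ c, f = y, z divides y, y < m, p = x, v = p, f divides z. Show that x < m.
f = y and f divides z, so y divides z. Since z divides y, z = y. v = p and p = x, so v = x. c = z and v ≤ c, thus v ≤ z. Because v = x, x ≤ z. Since z = y, x ≤ y. Since y < m, x < m.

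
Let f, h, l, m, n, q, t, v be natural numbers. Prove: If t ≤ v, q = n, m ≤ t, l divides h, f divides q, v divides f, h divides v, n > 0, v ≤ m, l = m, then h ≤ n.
Because m ≤ t and t ≤ v, m ≤ v. v ≤ m, so m = v. l = m and l divides h, thus m divides h. Since m = v, v divides h. h divides v, so v = h. q = n and f divides q, so f divides n. Since v divides f, v divides n. Since v = h, h divides n. Because n > 0, h ≤ n.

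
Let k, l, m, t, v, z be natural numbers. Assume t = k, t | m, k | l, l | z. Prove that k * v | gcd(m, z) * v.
t = k and t | m, thus k | m. Since k | l and l | z, k | z. Since k | m, k | gcd(m, z). Then k * v | gcd(m, z) * v.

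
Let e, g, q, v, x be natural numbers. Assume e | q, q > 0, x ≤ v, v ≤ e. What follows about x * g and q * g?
x * g ≤ q * g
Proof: From x ≤ v and v ≤ e, x ≤ e. Since e | q and q > 0, e ≤ q. x ≤ e, so x ≤ q. Then x * g ≤ q * g.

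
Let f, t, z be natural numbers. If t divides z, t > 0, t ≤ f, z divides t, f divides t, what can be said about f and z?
f = z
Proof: z divides t and t divides z, so z = t. Since f divides t and t > 0, f ≤ t. t ≤ f, so t = f. From z = t, z = f. Then f = z.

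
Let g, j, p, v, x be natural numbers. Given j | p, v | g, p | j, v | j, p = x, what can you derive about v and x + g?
v | x + g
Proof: j | p and p | j, therefore j = p. p = x, so j = x. v | j, so v | x. Since v | g, v | x + g.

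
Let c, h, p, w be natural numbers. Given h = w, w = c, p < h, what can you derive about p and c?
p < c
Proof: h = w and w = c, therefore h = c. p < h, so p < c.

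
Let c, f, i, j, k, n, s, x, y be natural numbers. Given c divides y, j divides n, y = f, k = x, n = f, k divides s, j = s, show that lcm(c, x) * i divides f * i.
y = f and c divides y, therefore c divides f. j = s and j divides n, therefore s divides n. n = f, so s divides f. Since k divides s, k divides f. k = x, so x divides f. c divides f, so lcm(c, x) divides f. Then lcm(c, x) * i divides f * i.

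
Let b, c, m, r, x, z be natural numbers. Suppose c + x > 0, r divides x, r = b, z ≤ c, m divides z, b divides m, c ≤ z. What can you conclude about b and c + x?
b ≤ c + x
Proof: Because z ≤ c and c ≤ z, z = c. b divides m and m divides z, hence b divides z. z = c, so b divides c. From r = b and r divides x, b divides x. b divides c, so b divides c + x. Since c + x > 0, b ≤ c + x.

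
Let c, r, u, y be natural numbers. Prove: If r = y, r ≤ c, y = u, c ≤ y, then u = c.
r = y and r ≤ c, so y ≤ c. c ≤ y, so c = y. From y = u, c = u. Then u = c.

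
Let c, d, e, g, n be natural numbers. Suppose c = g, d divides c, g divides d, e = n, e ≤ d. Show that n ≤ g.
c = g and d divides c, therefore d divides g. Since g divides d, d = g. e = n and e ≤ d, so n ≤ d. Since d = g, n ≤ g.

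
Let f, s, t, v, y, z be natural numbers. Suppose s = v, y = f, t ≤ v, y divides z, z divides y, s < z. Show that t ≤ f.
Because z divides y and y divides z, z = y. Since y = f, z = f. s = v and s < z, so v < z. Since t ≤ v, t < z. z = f, so t < f. Then t ≤ f.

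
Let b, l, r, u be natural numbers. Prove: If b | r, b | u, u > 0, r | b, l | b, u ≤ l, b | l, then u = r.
l | b and b | l, hence l = b. Since u ≤ l, u ≤ b. b | u and u > 0, so b ≤ u. u ≤ b, so u = b. b | r and r | b, therefore b = r. Since u = b, u = r.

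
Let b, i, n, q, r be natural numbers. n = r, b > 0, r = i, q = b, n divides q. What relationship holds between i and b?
i ≤ b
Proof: q = b and n divides q, hence n divides b. Since n = r, r divides b. b > 0, so r ≤ b. r = i, so i ≤ b.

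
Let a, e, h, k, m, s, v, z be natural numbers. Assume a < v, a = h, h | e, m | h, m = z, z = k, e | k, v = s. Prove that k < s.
h | e and e | k, therefore h | k. From m = z and m | h, z | h. Since z = k, k | h. Since h | k, h = k. a = h, so a = k. v = s and a < v, hence a < s. Since a = k, k < s.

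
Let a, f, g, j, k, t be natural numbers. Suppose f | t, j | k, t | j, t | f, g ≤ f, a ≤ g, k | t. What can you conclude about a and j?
a ≤ j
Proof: Because f | t and t | f, f = t. j | k and k | t, hence j | t. Since t | j, t = j. Since f = t, f = j. a ≤ g and g ≤ f, therefore a ≤ f. f = j, so a ≤ j.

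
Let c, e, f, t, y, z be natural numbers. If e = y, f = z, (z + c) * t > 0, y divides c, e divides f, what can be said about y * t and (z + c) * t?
y * t ≤ (z + c) * t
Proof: e = y and e divides f, thus y divides f. Because f = z, y divides z. y divides c, so y divides z + c. Then y * t divides (z + c) * t. (z + c) * t > 0, so y * t ≤ (z + c) * t.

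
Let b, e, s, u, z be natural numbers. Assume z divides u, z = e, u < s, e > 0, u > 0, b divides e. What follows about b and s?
b < s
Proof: From b divides e and e > 0, b ≤ e. z = e and z divides u, so e divides u. u > 0, so e ≤ u. Since b ≤ e, b ≤ u. Since u < s, b < s.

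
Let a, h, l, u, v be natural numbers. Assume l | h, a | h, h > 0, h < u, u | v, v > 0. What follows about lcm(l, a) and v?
lcm(l, a) < v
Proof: l | h and a | h, therefore lcm(l, a) | h. Since h > 0, lcm(l, a) ≤ h. From u | v and v > 0, u ≤ v. Since h < u, h < v. lcm(l, a) ≤ h, so lcm(l, a) < v.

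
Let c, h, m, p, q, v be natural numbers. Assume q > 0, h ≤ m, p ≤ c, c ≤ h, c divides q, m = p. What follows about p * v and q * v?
p * v ≤ q * v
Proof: Because m = p and h ≤ m, h ≤ p. Since c ≤ h, c ≤ p. Because p ≤ c, c = p. c divides q and q > 0, so c ≤ q. c = p, so p ≤ q. By multiplying by a non-negative, p * v ≤ q * v.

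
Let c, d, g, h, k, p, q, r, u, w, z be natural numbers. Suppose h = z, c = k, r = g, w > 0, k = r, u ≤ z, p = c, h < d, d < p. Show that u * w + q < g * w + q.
Because k = r and r = g, k = g. c = k, so c = g. p = c and d < p, so d < c. Since h < d, h < c. Since h = z, z < c. u ≤ z, so u < c. c = g, so u < g. Combined with w > 0, by multiplying by a positive, u * w < g * w. Then u * w + q < g * w + q.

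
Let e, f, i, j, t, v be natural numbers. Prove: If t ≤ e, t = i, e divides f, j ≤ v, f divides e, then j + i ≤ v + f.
e divides f and f divides e, hence e = f. Because t = i and t ≤ e, i ≤ e. e = f, so i ≤ f. j ≤ v, so j + i ≤ v + f.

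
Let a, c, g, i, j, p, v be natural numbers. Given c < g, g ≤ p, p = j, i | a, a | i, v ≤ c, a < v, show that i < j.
a | i and i | a, therefore a = i. From c < g and g ≤ p, c < p. v ≤ c, so v < p. p = j, so v < j. Since a < v, a < j. a = i, so i < j.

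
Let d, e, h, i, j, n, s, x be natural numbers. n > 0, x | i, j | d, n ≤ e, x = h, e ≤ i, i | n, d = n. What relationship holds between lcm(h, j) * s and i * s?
lcm(h, j) * s | i * s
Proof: x = h and x | i, so h | i. Because n ≤ e and e ≤ i, n ≤ i. From i | n and n > 0, i ≤ n. Since n ≤ i, n = i. From d = n and j | d, j | n. n = i, so j | i. Since h | i, lcm(h, j) | i. Then lcm(h, j) * s | i * s.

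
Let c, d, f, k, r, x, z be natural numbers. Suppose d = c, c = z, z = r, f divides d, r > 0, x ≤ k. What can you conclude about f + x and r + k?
f + x ≤ r + k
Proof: d = c and c = z, therefore d = z. Since z = r, d = r. Since f divides d, f divides r. r > 0, so f ≤ r. Since x ≤ k, f + x ≤ r + k.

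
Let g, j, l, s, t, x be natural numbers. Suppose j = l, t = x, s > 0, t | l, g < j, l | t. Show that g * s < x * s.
l | t and t | l, hence l = t. Because t = x, l = x. j = l and g < j, hence g < l. l = x, so g < x. s > 0, so g * s < x * s.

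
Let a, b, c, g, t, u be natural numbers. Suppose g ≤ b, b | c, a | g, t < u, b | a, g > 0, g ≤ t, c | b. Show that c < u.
b | a and a | g, thus b | g. Since g > 0, b ≤ g. g ≤ b, so g = b. b | c and c | b, thus b = c. g = b, so g = c. g ≤ t and t < u, hence g < u. g = c, so c < u.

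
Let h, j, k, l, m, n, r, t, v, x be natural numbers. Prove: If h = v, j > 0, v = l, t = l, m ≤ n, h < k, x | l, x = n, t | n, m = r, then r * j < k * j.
m = r and m ≤ n, hence r ≤ n. h = v and v = l, thus h = l. t = l and t | n, therefore l | n. From x = n and x | l, n | l. l | n, so l = n. Since h = l, h = n. h < k, so n < k. Since r ≤ n, r < k. j > 0, so r * j < k * j.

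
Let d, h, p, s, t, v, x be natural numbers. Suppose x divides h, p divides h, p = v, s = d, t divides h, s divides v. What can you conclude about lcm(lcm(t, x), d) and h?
lcm(lcm(t, x), d) divides h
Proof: t divides h and x divides h, so lcm(t, x) divides h. p = v and p divides h, so v divides h. s divides v, so s divides h. s = d, so d divides h. From lcm(t, x) divides h, lcm(lcm(t, x), d) divides h.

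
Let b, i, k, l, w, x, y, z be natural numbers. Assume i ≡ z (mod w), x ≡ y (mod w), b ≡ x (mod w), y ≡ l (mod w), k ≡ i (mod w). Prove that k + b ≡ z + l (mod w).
k ≡ i (mod w) and i ≡ z (mod w), so k ≡ z (mod w). Because b ≡ x (mod w) and x ≡ y (mod w), b ≡ y (mod w). Since y ≡ l (mod w), b ≡ l (mod w). Because k ≡ z (mod w), k + b ≡ z + l (mod w).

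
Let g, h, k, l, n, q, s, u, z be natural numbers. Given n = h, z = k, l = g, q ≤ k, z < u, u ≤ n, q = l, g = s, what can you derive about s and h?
s < h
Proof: From q = l and l = g, q = g. q ≤ k, so g ≤ k. Because z = k and z < u, k < u. Since g ≤ k, g < u. Since u ≤ n, g < n. Since n = h, g < h. Since g = s, s < h.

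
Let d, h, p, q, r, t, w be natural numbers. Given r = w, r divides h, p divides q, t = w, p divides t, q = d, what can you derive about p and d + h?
p divides d + h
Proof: q = d and p divides q, thus p divides d. Because t = w and p divides t, p divides w. Since r = w and r divides h, w divides h. Since p divides w, p divides h. Since p divides d, p divides d + h.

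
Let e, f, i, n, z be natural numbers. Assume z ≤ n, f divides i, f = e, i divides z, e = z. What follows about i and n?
i ≤ n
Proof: f = e and e = z, so f = z. f divides i, so z divides i. i divides z, so z = i. Since z ≤ n, i ≤ n.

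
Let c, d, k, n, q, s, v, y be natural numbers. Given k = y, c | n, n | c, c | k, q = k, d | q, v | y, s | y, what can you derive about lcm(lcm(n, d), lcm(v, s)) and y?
lcm(lcm(n, d), lcm(v, s)) | y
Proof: c | n and n | c, so c = n. Because c | k, n | k. q = k and d | q, hence d | k. Because n | k, lcm(n, d) | k. Since k = y, lcm(n, d) | y. v | y and s | y, so lcm(v, s) | y. Since lcm(n, d) | y, lcm(lcm(n, d), lcm(v, s)) | y.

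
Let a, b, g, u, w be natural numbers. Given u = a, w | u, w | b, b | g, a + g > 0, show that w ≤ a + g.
Since u = a and w | u, w | a. w | b and b | g, so w | g. w | a, so w | a + g. a + g > 0, so w ≤ a + g.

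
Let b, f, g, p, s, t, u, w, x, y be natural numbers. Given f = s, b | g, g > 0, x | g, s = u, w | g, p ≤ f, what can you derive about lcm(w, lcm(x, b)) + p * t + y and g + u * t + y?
lcm(w, lcm(x, b)) + p * t + y ≤ g + u * t + y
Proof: x | g and b | g, so lcm(x, b) | g. w | g, so lcm(w, lcm(x, b)) | g. g > 0, so lcm(w, lcm(x, b)) ≤ g. f = s and p ≤ f, so p ≤ s. s = u, so p ≤ u. Then p * t ≤ u * t. Since lcm(w, lcm(x, b)) ≤ g, lcm(w, lcm(x, b)) + p * t ≤ g + u * t. Then lcm(w, lcm(x, b)) + p * t + y ≤ g + u * t + y.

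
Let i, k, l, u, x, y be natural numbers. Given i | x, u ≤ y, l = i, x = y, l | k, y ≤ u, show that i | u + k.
Because y ≤ u and u ≤ y, y = u. Since x = y, x = u. Since i | x, i | u. l = i and l | k, therefore i | k. i | u, so i | u + k.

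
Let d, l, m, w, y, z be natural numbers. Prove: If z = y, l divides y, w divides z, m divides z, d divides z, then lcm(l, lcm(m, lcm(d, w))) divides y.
d divides z and w divides z, hence lcm(d, w) divides z. m divides z, so lcm(m, lcm(d, w)) divides z. z = y, so lcm(m, lcm(d, w)) divides y. Because l divides y, lcm(l, lcm(m, lcm(d, w))) divides y.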